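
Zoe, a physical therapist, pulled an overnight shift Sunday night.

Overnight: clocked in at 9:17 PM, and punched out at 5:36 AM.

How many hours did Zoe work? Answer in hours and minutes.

Overnight: 9:17 PM → midnight = 2 h 43 min; midnight → 5:36 AM = 5 h 36 min; span 8 h 19 min

8 h 19 min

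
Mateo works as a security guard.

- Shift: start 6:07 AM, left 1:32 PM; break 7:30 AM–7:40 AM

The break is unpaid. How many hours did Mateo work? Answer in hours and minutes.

Shift: 6:07 AM–1:32 PM = 7 h 25 min; less 10 min break → 7 h 15 min

7 h 15 min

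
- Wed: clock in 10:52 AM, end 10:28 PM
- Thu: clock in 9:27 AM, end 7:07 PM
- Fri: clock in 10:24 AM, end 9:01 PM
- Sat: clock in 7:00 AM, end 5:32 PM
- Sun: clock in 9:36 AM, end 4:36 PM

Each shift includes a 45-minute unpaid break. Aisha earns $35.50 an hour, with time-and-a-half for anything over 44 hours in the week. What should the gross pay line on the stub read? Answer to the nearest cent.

Wed: 10:52 AM–10:28 PM = 11 h 36 min; less 45 min break → 10 h 51 min
Thu: 9:27 AM–7:07 PM = 9 h 40 min; less 45 min break → 8 h 55 min
Fri: 10:24 AM–9:01 PM = 10 h 37 min; less 45 min break → 9 h 52 min
Sat: 7:00 AM–5:32 PM = 10 h 32 min; less 45 min break → 9 h 47 min
Sun: 9:36 AM–4:36 PM = 7 h 0 min; less 45 min break → 6 h 15 min
Total worked: 45 h 40 min = 2740 min.
Regular 44 h 0 min = 2640 min at $35.50/h; overtime 1 h 40 min = 100 min at $53.25/h.
Pay = (2640 × $35.50 + 100 × $53.25) ÷ 60 = $1650.75.

$1650.75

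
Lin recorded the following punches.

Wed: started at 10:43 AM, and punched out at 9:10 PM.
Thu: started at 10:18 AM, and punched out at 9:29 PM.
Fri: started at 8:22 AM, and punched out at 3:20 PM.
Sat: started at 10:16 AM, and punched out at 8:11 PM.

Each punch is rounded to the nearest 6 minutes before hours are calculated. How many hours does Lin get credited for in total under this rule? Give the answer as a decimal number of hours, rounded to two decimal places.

38.50 hours

Wed: in 10:43 AM→10:42 AM, out 9:10 PM→9:12 PM; 10 h 30 min
Thu: in 10:18 AM→10:18 AM, out 9:29 PM→9:30 PM; 11 h 12 min
Fri: in 8:22 AM→8:24 AM, out 3:20 PM→3:18 PM; 6 h 54 min
Sat: in 10:16 AM→10:18 AM, out 8:11 PM→8:12 PM; 9 h 54 min
Total credited: 38 h 30 min.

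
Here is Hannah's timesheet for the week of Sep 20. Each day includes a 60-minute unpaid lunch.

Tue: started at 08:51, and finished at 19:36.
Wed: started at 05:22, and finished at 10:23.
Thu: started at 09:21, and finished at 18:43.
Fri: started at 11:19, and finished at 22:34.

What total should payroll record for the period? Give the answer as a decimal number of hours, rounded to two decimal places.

32.38 hours

Tue: 08:51–19:36 = 10 h 45 min; less 60 min break → 9 h 45 min
Wed: 05:22–10:23 = 5 h 1 min; less 60 min break → 4 h 1 min
Thu: 09:21–18:43 = 9 h 22 min; less 60 min break → 8 h 22 min
Fri: 11:19–22:34 = 11 h 15 min; less 60 min break → 10 h 15 min
Total: 9 h 45 min + 4 h 1 min + 8 h 22 min + 10 h 15 min = 32 h 23 min.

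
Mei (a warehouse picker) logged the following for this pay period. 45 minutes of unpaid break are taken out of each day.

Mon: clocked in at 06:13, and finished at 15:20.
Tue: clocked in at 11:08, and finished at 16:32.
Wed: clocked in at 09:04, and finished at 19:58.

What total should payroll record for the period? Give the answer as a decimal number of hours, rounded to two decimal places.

Mon: 06:13–15:20 = 9 h 7 min; less 45 min break → 8 h 22 min
Tue: 11:08–16:32 = 5 h 24 min; less 45 min break → 4 h 39 min
Wed: 09:04–19:58 = 10 h 54 min; less 45 min break → 10 h 9 min
Total: 8 h 22 min + 4 h 39 min + 10 h 9 min = 23 h 10 min.

23.17 hours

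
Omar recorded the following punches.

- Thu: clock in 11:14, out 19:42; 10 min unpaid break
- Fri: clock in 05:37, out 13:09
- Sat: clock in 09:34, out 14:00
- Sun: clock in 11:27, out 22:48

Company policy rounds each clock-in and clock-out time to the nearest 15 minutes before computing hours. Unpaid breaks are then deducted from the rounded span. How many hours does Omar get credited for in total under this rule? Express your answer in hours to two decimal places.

Thu: in 11:14→11:15, out 19:42→19:45; 8 h 30 min − 10 min = 8 h 20 min
Fri: in 05:37→05:30, out 13:09→13:15; 7 h 45 min
Sat: in 09:34→09:30, out 14:00→14:00; 4 h 30 min
Sun: in 11:27→11:30, out 22:48→22:45; 11 h 15 min
Total credited: 31 h 50 min.

31.83 hours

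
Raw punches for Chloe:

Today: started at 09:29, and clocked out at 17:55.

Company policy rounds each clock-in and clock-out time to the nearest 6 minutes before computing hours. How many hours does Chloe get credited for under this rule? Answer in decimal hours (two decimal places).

8.40 hours

Today: in 09:29→09:30, out 17:55→17:54; 8 h 24 min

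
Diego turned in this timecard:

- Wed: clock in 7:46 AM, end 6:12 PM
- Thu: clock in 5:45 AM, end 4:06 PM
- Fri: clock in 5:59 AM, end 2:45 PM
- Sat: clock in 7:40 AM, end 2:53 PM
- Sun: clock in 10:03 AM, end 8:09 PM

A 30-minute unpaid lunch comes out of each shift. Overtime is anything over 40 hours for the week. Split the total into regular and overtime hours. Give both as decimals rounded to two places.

Wed: 7:46 AM–6:12 PM = 10 h 26 min; less 30 min break → 9 h 56 min
Thu: 5:45 AM–4:06 PM = 10 h 21 min; less 30 min break → 9 h 51 min
Fri: 5:59 AM–2:45 PM = 8 h 46 min; less 30 min break → 8 h 16 min
Sat: 7:40 AM–2:53 PM = 7 h 13 min; less 30 min break → 6 h 43 min
Sun: 10:03 AM–8:09 PM = 10 h 6 min; less 30 min break → 9 h 36 min
Total worked: 44 h 22 min = 44.37 h.
Threshold 40 h → overtime 4 h 22 min, regular 40 h 0 min.

Regular 40.00 hours, overtime 4.37 hours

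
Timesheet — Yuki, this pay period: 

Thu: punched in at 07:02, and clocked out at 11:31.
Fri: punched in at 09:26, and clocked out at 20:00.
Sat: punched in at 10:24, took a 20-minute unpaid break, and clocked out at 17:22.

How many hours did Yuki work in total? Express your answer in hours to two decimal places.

21.68 hours

Thu: 07:02–11:31 = 4 h 29 min
Fri: 09:26–20:00 = 10 h 34 min
Sat: 10:24–17:22 = 6 h 58 min; less 20 min break → 6 h 38 min
Total: 4 h 29 min + 10 h 34 min + 6 h 38 min = 21 h 41 min.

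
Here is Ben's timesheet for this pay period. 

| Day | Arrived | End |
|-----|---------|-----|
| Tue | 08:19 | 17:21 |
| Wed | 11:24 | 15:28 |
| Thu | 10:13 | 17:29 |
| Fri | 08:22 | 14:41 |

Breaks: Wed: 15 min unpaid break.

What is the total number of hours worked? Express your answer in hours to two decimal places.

Tue: 08:19–17:21 = 9 h 2 min
Wed: 11:24–15:28 = 4 h 4 min; less 15 min break → 3 h 49 min
Thu: 10:13–17:29 = 7 h 16 min
Fri: 08:22–14:41 = 6 h 19 min
Total: 9 h 2 min + 3 h 49 min + 7 h 16 min + 6 h 19 min = 26 h 26 min.

26.43 hours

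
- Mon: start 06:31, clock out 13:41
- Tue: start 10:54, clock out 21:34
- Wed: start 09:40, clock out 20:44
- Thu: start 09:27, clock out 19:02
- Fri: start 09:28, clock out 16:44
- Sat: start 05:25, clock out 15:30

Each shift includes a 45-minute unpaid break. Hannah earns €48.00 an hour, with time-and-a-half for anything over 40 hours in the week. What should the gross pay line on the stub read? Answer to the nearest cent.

€2736.00

Mon: 06:31–13:41 = 7 h 10 min; less 45 min break → 6 h 25 min
Tue: 10:54–21:34 = 10 h 40 min; less 45 min break → 9 h 55 min
Wed: 09:40–20:44 = 11 h 4 min; less 45 min break → 10 h 19 min
Thu: 09:27–19:02 = 9 h 35 min; less 45 min break → 8 h 50 min
Fri: 09:28–16:44 = 7 h 16 min; less 45 min break → 6 h 31 min
Sat: 05:25–15:30 = 10 h 5 min; less 45 min break → 9 h 20 min
Total worked: 51 h 20 min = 3080 min.
Regular 40 h 0 min = 2400 min at €48.00/h; overtime 11 h 20 min = 680 min at €72.00/h.
Pay = (2400 × €48.00 + 680 × €72.00) ÷ 60 = €2736.00.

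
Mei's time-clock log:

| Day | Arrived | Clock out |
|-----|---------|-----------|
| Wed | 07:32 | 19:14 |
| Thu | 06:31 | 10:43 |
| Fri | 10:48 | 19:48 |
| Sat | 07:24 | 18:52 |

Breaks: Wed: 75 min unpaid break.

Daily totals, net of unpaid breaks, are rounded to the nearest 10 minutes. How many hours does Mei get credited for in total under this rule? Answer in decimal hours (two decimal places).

Wed: 07:32–19:14 = 11 h 42 min − 75 min = 10 h 27 min → rounds to 10 h 30 min
Thu: 06:31–10:43 = 4 h 12 min → rounds to 4 h 10 min
Fri: 10:48–19:48 = 9 h 0 min → rounds to 9 h 0 min
Sat: 07:24–18:52 = 11 h 28 min → rounds to 11 h 30 min
Total credited: 35 h 10 min.

35.17 hours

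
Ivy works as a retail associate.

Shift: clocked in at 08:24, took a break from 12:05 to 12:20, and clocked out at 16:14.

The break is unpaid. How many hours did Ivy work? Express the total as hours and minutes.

Shift: 08:24–16:14 = 7 h 50 min; less 15 min break → 7 h 35 min

7 h 35 min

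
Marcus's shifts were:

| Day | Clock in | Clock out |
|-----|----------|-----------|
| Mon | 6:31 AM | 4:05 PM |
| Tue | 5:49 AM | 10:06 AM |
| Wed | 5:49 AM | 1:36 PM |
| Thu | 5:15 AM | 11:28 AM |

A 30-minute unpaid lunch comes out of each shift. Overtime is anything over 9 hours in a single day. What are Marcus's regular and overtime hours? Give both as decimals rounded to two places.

Regular 25.78 hours, overtime 0.07 hours

Mon: 6:31 AM–4:05 PM = 9 h 34 min; less 30 min break → 9 h 4 min
Tue: 5:49 AM–10:06 AM = 4 h 17 min; less 30 min break → 3 h 47 min
Wed: 5:49 AM–1:36 PM = 7 h 47 min; less 30 min break → 7 h 17 min
Thu: 5:15 AM–11:28 AM = 6 h 13 min; less 30 min break → 5 h 43 min
Mon reg 9 h 0 min / OT 0 h 4 min; Tue reg 3 h 47 min / OT 0 h 0 min; Wed reg 7 h 17 min / OT 0 h 0 min; Thu reg 5 h 43 min / OT 0 h 0 min.
Totals: regular 25 h 47 min, overtime 0 h 4 min.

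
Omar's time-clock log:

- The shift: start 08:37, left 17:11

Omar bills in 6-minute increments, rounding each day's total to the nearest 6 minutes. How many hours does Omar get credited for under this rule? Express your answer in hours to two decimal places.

8.60 hours

The shift: 08:37–17:11 = 8 h 34 min → rounds to 8 h 36 min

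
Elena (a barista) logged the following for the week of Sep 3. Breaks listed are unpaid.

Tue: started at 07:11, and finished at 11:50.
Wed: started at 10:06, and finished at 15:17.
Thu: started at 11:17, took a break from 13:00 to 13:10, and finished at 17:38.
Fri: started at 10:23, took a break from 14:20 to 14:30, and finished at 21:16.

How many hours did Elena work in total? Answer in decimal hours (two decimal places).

Tue: 07:11–11:50 = 4 h 39 min
Wed: 10:06–15:17 = 5 h 11 min
Thu: 11:17–17:38 = 6 h 21 min; less 10 min break → 6 h 11 min
Fri: 10:23–21:16 = 10 h 53 min; less 10 min break → 10 h 43 min
Total: 4 h 39 min + 5 h 11 min + 6 h 11 min + 10 h 43 min = 26 h 44 min.

26.73 hours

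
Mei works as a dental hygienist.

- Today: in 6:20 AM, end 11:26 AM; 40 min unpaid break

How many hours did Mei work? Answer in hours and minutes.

Today: 6:20 AM–11:26 AM = 5 h 6 min; less 40 min break → 4 h 26 min

4 h 26 min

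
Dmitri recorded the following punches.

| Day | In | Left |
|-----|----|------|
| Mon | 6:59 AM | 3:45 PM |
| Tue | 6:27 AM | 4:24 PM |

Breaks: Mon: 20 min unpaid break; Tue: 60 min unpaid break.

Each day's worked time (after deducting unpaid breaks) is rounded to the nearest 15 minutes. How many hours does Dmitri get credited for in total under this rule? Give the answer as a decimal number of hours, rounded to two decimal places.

Mon: 6:59 AM–3:45 PM = 8 h 46 min − 20 min = 8 h 26 min → rounds to 8 h 30 min
Tue: 6:27 AM–4:24 PM = 9 h 57 min − 60 min = 8 h 57 min → rounds to 9 h 0 min
Total credited: 17 h 30 min.

17.50 hours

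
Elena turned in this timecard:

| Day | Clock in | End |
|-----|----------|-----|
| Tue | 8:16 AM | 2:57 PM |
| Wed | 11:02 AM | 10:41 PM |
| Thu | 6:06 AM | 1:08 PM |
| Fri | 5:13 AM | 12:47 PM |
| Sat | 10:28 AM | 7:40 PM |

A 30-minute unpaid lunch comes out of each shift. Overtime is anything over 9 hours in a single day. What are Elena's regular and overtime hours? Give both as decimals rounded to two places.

Regular 37.48 hours, overtime 2.15 hours

Tue: 8:16 AM–2:57 PM = 6 h 41 min; less 30 min break → 6 h 11 min
Wed: 11:02 AM–10:41 PM = 11 h 39 min; less 30 min break → 11 h 9 min
Thu: 6:06 AM–1:08 PM = 7 h 2 min; less 30 min break → 6 h 32 min
Fri: 5:13 AM–12:47 PM = 7 h 34 min; less 30 min break → 7 h 4 min
Sat: 10:28 AM–7:40 PM = 9 h 12 min; less 30 min break → 8 h 42 min
Tue reg 6 h 11 min / OT 0 h 0 min; Wed reg 9 h 0 min / OT 2 h 9 min; Thu reg 6 h 32 min / OT 0 h 0 min; Fri reg 7 h 4 min / OT 0 h 0 min; Sat reg 8 h 42 min / OT 0 h 0 min.
Totals: regular 37 h 29 min, overtime 2 h 9 min.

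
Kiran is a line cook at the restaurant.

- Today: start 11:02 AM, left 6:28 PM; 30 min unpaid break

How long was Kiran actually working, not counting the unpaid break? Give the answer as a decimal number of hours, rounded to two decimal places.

Today: 11:02 AM–6:28 PM = 7 h 26 min; less 30 min break → 6 h 56 min

6.93 hours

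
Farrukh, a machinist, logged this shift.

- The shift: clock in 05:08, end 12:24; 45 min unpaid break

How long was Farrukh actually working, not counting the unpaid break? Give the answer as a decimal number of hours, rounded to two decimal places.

6.52 hours

The shift: 05:08–12:24 = 7 h 16 min; less 45 min break → 6 h 31 min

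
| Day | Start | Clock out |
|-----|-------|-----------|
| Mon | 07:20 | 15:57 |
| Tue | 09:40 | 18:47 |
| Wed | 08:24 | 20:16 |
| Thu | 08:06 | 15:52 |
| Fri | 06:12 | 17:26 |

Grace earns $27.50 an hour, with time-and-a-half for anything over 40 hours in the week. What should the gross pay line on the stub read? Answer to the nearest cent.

$1454.75

Mon: 07:20–15:57 = 8 h 37 min
Tue: 09:40–18:47 = 9 h 7 min
Wed: 08:24–20:16 = 11 h 52 min
Thu: 08:06–15:52 = 7 h 46 min
Fri: 06:12–17:26 = 11 h 14 min
Total worked: 48 h 36 min = 2916 min.
Regular 40 h 0 min = 2400 min at $27.50/h; overtime 8 h 36 min = 516 min at $41.25/h.
Pay = (2400 × $27.50 + 516 × $41.25) ÷ 60 = $1454.75.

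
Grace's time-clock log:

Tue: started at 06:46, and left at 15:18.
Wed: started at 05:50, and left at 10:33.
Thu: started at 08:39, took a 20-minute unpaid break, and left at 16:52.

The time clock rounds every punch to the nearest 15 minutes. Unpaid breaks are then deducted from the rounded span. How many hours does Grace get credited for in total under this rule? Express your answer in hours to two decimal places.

20.92 hours

Tue: in 06:46→06:45, out 15:18→15:15; 8 h 30 min
Wed: in 05:50→05:45, out 10:33→10:30; 4 h 45 min
Thu: in 08:39→08:45, out 16:52→16:45; 8 h 0 min − 20 min = 7 h 40 min
Total credited: 20 h 55 min.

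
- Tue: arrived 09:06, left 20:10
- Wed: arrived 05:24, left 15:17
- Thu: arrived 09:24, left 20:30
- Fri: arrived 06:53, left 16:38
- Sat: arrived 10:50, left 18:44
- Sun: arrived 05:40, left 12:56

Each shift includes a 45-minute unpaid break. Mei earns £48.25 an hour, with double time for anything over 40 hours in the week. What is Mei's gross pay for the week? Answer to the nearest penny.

Tue: 09:06–20:10 = 11 h 4 min; less 45 min break → 10 h 19 min
Wed: 05:24–15:17 = 9 h 53 min; less 45 min break → 9 h 8 min
Thu: 09:24–20:30 = 11 h 6 min; less 45 min break → 10 h 21 min
Fri: 06:53–16:38 = 9 h 45 min; less 45 min break → 9 h 0 min
Sat: 10:50–18:44 = 7 h 54 min; less 45 min break → 7 h 9 min
Sun: 05:40–12:56 = 7 h 16 min; less 45 min break → 6 h 31 min
Total worked: 52 h 28 min = 3148 min.
Regular 40 h 0 min = 2400 min at £48.25/h; overtime 12 h 28 min = 748 min at £96.50/h.
Pay = (2400 × £48.25 + 748 × £96.50) ÷ 60 = £3133.03.

£3133.03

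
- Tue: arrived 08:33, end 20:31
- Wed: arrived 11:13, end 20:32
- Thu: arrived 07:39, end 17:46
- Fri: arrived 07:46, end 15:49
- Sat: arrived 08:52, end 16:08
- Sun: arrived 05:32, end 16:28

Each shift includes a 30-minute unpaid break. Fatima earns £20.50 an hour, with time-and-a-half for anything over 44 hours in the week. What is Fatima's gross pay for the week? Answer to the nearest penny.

£1229.49

Tue: 08:33–20:31 = 11 h 58 min; less 30 min break → 11 h 28 min
Wed: 11:13–20:32 = 9 h 19 min; less 30 min break → 8 h 49 min
Thu: 07:39–17:46 = 10 h 7 min; less 30 min break → 9 h 37 min
Fri: 07:46–15:49 = 8 h 3 min; less 30 min break → 7 h 33 min
Sat: 08:52–16:08 = 7 h 16 min; less 30 min break → 6 h 46 min
Sun: 05:32–16:28 = 10 h 56 min; less 30 min break → 10 h 26 min
Total worked: 54 h 39 min = 3279 min.
Regular 44 h 0 min = 2640 min at £20.50/h; overtime 10 h 39 min = 639 min at £30.75/h.
Pay = (2640 × £20.50 + 639 × £30.75) ÷ 60 = £1229.49.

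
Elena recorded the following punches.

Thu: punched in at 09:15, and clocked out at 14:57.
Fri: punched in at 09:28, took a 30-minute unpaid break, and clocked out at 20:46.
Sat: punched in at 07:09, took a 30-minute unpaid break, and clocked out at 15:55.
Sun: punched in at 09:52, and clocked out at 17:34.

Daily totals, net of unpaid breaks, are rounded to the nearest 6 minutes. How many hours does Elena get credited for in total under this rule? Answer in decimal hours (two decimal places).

32.50 hours

Thu: 09:15–14:57 = 5 h 42 min → rounds to 5 h 42 min
Fri: 09:28–20:46 = 11 h 18 min − 30 min = 10 h 48 min → rounds to 10 h 48 min
Sat: 07:09–15:55 = 8 h 46 min − 30 min = 8 h 16 min → rounds to 8 h 18 min
Sun: 09:52–17:34 = 7 h 42 min → rounds to 7 h 42 min
Total credited: 32 h 30 min.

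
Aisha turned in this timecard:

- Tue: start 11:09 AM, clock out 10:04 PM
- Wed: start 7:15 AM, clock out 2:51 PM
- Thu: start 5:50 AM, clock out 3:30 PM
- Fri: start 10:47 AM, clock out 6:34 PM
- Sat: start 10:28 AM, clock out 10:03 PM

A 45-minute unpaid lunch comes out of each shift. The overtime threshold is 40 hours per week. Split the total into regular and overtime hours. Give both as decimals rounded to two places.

Tue: 11:09 AM–10:04 PM = 10 h 55 min; less 45 min break → 10 h 10 min
Wed: 7:15 AM–2:51 PM = 7 h 36 min; less 45 min break → 6 h 51 min
Thu: 5:50 AM–3:30 PM = 9 h 40 min; less 45 min break → 8 h 55 min
Fri: 10:47 AM–6:34 PM = 7 h 47 min; less 45 min break → 7 h 2 min
Sat: 10:28 AM–10:03 PM = 11 h 35 min; less 45 min break → 10 h 50 min
Total worked: 43 h 48 min = 43.80 h.
Threshold 40 h → overtime 3 h 48 min, regular 40 h 0 min.

Regular 40.00 hours, overtime 3.80 hours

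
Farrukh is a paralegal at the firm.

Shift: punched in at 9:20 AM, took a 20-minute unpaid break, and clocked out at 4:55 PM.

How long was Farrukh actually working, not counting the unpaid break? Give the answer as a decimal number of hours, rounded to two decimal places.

Shift: 9:20 AM–4:55 PM = 7 h 35 min; less 20 min break → 7 h 15 min

7.25 hours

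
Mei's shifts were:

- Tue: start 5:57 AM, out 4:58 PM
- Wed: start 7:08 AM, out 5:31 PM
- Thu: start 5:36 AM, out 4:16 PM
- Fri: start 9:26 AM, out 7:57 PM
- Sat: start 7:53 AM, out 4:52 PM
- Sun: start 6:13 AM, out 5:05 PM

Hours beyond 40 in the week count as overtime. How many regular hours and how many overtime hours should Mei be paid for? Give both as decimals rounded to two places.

Tue: 5:57 AM–4:58 PM = 11 h 1 min
Wed: 7:08 AM–5:31 PM = 10 h 23 min
Thu: 5:36 AM–4:16 PM = 10 h 40 min
Fri: 9:26 AM–7:57 PM = 10 h 31 min
Sat: 7:53 AM–4:52 PM = 8 h 59 min
Sun: 6:13 AM–5:05 PM = 10 h 52 min
Total worked: 62 h 26 min = 62.43 h.
Threshold 40 h → overtime 22 h 26 min, regular 40 h 0 min.

Regular 40.00 hours, overtime 22.43 hours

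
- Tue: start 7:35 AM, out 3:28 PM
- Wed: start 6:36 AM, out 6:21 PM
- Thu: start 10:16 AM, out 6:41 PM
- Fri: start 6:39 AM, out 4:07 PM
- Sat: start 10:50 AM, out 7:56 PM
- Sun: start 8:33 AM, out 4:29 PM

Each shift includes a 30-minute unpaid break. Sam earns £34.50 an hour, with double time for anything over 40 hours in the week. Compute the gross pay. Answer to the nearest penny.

£2176.95

Tue: 7:35 AM–3:28 PM = 7 h 53 min; less 30 min break → 7 h 23 min
Wed: 6:36 AM–6:21 PM = 11 h 45 min; less 30 min break → 11 h 15 min
Thu: 10:16 AM–6:41 PM = 8 h 25 min; less 30 min break → 7 h 55 min
Fri: 6:39 AM–4:07 PM = 9 h 28 min; less 30 min break → 8 h 58 min
Sat: 10:50 AM–7:56 PM = 9 h 6 min; less 30 min break → 8 h 36 min
Sun: 8:33 AM–4:29 PM = 7 h 56 min; less 30 min break → 7 h 26 min
Total worked: 51 h 33 min = 3093 min.
Regular 40 h 0 min = 2400 min at £34.50/h; overtime 11 h 33 min = 693 min at £69.00/h.
Pay = (2400 × £34.50 + 693 × £69.00) ÷ 60 = £2176.95.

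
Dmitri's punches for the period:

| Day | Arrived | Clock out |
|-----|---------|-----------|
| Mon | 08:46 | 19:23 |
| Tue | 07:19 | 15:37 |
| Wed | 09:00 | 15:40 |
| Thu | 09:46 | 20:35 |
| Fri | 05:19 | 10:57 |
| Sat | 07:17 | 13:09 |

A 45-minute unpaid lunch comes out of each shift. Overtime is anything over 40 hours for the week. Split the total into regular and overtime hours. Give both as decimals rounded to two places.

Regular 40.00 hours, overtime 3.40 hours

Mon: 08:46–19:23 = 10 h 37 min; less 45 min break → 9 h 52 min
Tue: 07:19–15:37 = 8 h 18 min; less 45 min break → 7 h 33 min
Wed: 09:00–15:40 = 6 h 40 min; less 45 min break → 5 h 55 min
Thu: 09:46–20:35 = 10 h 49 min; less 45 min break → 10 h 4 min
Fri: 05:19–10:57 = 5 h 38 min; less 45 min break → 4 h 53 min
Sat: 07:17–13:09 = 5 h 52 min; less 45 min break → 5 h 7 min
Total worked: 43 h 24 min = 43.40 h.
Threshold 40 h → overtime 3 h 24 min, regular 40 h 0 min.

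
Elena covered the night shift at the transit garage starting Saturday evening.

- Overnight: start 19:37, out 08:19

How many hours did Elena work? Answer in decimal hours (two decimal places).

Overnight: 19:37 → midnight = 4 h 23 min; midnight → 08:19 = 8 h 19 min; span 12 h 42 min

12.70 hours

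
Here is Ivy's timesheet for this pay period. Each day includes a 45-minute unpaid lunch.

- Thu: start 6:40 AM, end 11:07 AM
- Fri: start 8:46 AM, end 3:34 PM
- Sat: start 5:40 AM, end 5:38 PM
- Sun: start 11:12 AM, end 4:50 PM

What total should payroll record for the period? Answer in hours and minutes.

25 h 51 min

Thu: 6:40 AM–11:07 AM = 4 h 27 min; less 45 min break → 3 h 42 min
Fri: 8:46 AM–3:34 PM = 6 h 48 min; less 45 min break → 6 h 3 min
Sat: 5:40 AM–5:38 PM = 11 h 58 min; less 45 min break → 11 h 13 min
Sun: 11:12 AM–4:50 PM = 5 h 38 min; less 45 min break → 4 h 53 min
Total: 3 h 42 min + 6 h 3 min + 11 h 13 min + 4 h 53 min = 25 h 51 min.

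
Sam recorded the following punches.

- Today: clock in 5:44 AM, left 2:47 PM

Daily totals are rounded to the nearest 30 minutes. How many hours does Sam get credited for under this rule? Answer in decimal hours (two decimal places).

Today: 5:44 AM–2:47 PM = 9 h 3 min → rounds to 9 h 0 min

9.00 hours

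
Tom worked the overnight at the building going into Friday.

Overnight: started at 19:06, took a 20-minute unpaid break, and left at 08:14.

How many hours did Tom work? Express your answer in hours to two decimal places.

Overnight: 19:06 → midnight = 4 h 54 min; midnight → 08:14 = 8 h 14 min; span 13 h 8 min; less 20 min break → 12 h 48 min

12.80 hours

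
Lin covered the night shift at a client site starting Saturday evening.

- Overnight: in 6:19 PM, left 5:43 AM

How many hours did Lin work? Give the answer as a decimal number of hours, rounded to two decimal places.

Overnight: 6:19 PM → midnight = 5 h 41 min; midnight → 5:43 AM = 5 h 43 min; span 11 h 24 min

11.40 hours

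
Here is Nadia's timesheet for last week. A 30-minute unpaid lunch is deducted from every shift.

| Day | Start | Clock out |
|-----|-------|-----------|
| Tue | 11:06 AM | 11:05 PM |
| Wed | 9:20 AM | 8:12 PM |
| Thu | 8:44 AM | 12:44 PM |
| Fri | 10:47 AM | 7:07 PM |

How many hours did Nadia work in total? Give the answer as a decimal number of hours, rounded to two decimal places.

33.18 hours

Tue: 11:06 AM–11:05 PM = 11 h 59 min; less 30 min break → 11 h 29 min
Wed: 9:20 AM–8:12 PM = 10 h 52 min; less 30 min break → 10 h 22 min
Thu: 8:44 AM–12:44 PM = 4 h 0 min; less 30 min break → 3 h 30 min
Fri: 10:47 AM–7:07 PM = 8 h 20 min; less 30 min break → 7 h 50 min
Total: 11 h 29 min + 10 h 22 min + 3 h 30 min + 7 h 50 min = 33 h 11 min.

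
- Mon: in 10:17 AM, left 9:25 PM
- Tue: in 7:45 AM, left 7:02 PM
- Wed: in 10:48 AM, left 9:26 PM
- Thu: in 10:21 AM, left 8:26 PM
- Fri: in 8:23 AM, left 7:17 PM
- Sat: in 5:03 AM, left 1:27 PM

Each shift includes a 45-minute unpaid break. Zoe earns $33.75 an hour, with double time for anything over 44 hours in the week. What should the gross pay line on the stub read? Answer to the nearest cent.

Mon: 10:17 AM–9:25 PM = 11 h 8 min; less 45 min break → 10 h 23 min
Tue: 7:45 AM–7:02 PM = 11 h 17 min; less 45 min break → 10 h 32 min
Wed: 10:48 AM–9:26 PM = 10 h 38 min; less 45 min break → 9 h 53 min
Thu: 10:21 AM–8:26 PM = 10 h 5 min; less 45 min break → 9 h 20 min
Fri: 8:23 AM–7:17 PM = 10 h 54 min; less 45 min break → 10 h 9 min
Sat: 5:03 AM–1:27 PM = 8 h 24 min; less 45 min break → 7 h 39 min
Total worked: 57 h 56 min = 3476 min.
Regular 44 h 0 min = 2640 min at $33.75/h; overtime 13 h 56 min = 836 min at $67.50/h.
Pay = (2640 × $33.75 + 836 × $67.50) ÷ 60 = $2425.50.

$2425.50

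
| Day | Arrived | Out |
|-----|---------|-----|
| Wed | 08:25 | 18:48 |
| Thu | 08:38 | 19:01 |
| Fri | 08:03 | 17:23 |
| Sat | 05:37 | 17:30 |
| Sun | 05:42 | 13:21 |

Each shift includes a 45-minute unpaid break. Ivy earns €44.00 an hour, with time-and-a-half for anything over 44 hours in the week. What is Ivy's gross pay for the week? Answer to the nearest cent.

Wed: 08:25–18:48 = 10 h 23 min; less 45 min break → 9 h 38 min
Thu: 08:38–19:01 = 10 h 23 min; less 45 min break → 9 h 38 min
Fri: 08:03–17:23 = 9 h 20 min; less 45 min break → 8 h 35 min
Sat: 05:37–17:30 = 11 h 53 min; less 45 min break → 11 h 8 min
Sun: 05:42–13:21 = 7 h 39 min; less 45 min break → 6 h 54 min
Total worked: 45 h 53 min = 2753 min.
Regular 44 h 0 min = 2640 min at €44.00/h; overtime 1 h 53 min = 113 min at €66.00/h.
Pay = (2640 × €44.00 + 113 × €66.00) ÷ 60 = €2060.30.

€2060.30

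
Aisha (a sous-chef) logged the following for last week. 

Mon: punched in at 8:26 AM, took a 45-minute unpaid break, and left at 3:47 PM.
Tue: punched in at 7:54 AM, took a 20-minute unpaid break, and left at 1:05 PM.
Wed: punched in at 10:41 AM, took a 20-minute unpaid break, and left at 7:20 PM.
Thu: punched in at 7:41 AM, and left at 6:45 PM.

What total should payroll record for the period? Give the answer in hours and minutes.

Mon: 8:26 AM–3:47 PM = 7 h 21 min; less 45 min break → 6 h 36 min
Tue: 7:54 AM–1:05 PM = 5 h 11 min; less 20 min break → 4 h 51 min
Wed: 10:41 AM–7:20 PM = 8 h 39 min; less 20 min break → 8 h 19 min
Thu: 7:41 AM–6:45 PM = 11 h 4 min
Total: 6 h 36 min + 4 h 51 min + 8 h 19 min + 11 h 4 min = 30 h 50 min.

30 h 50 min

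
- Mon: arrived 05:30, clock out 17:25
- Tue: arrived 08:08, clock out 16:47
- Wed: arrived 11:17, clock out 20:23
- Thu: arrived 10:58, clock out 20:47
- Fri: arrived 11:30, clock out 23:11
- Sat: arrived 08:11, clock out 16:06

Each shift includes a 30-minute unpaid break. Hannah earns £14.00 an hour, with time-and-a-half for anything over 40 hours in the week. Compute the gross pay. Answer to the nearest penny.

£897.75

Mon: 05:30–17:25 = 11 h 55 min; less 30 min break → 11 h 25 min
Tue: 08:08–16:47 = 8 h 39 min; less 30 min break → 8 h 9 min
Wed: 11:17–20:23 = 9 h 6 min; less 30 min break → 8 h 36 min
Thu: 10:58–20:47 = 9 h 49 min; less 30 min break → 9 h 19 min
Fri: 11:30–23:11 = 11 h 41 min; less 30 min break → 11 h 11 min
Sat: 08:11–16:06 = 7 h 55 min; less 30 min break → 7 h 25 min
Total worked: 56 h 5 min = 3365 min.
Regular 40 h 0 min = 2400 min at £14.00/h; overtime 16 h 5 min = 965 min at £21.00/h.
Pay = (2400 × £14.00 + 965 × £21.00) ÷ 60 = £897.75.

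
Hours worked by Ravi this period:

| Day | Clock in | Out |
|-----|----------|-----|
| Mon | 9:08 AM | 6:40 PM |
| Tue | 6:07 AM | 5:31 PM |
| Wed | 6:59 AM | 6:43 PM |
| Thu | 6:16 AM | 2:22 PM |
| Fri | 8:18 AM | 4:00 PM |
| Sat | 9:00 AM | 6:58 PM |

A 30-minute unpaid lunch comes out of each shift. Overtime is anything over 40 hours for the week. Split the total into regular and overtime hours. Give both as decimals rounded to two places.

Regular 40.00 hours, overtime 15.43 hours

Mon: 9:08 AM–6:40 PM = 9 h 32 min; less 30 min break → 9 h 2 min
Tue: 6:07 AM–5:31 PM = 11 h 24 min; less 30 min break → 10 h 54 min
Wed: 6:59 AM–6:43 PM = 11 h 44 min; less 30 min break → 11 h 14 min
Thu: 6:16 AM–2:22 PM = 8 h 6 min; less 30 min break → 7 h 36 min
Fri: 8:18 AM–4:00 PM = 7 h 42 min; less 30 min break → 7 h 12 min
Sat: 9:00 AM–6:58 PM = 9 h 58 min; less 30 min break → 9 h 28 min
Total worked: 55 h 26 min = 55.43 h.
Threshold 40 h → overtime 15 h 26 min, regular 40 h 0 min.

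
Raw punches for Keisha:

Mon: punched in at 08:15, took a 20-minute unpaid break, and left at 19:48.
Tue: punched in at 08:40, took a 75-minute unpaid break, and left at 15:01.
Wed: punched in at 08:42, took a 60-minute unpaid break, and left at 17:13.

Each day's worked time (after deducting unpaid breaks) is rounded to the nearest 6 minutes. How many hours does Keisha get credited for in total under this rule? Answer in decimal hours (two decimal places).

23.80 hours

Mon: 08:15–19:48 = 11 h 33 min − 20 min = 11 h 13 min → rounds to 11 h 12 min
Tue: 08:40–15:01 = 6 h 21 min − 75 min = 5 h 6 min → rounds to 5 h 6 min
Wed: 08:42–17:13 = 8 h 31 min − 60 min = 7 h 31 min → rounds to 7 h 30 min
Total credited: 23 h 48 min.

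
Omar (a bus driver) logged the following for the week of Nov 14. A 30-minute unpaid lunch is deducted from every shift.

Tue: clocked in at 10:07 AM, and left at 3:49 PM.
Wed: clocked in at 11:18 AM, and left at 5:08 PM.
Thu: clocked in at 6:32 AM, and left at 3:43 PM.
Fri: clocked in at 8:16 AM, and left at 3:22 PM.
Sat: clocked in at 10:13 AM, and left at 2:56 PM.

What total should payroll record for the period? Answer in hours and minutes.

30 h 2 min

Tue: 10:07 AM–3:49 PM = 5 h 42 min; less 30 min break → 5 h 12 min
Wed: 11:18 AM–5:08 PM = 5 h 50 min; less 30 min break → 5 h 20 min
Thu: 6:32 AM–3:43 PM = 9 h 11 min; less 30 min break → 8 h 41 min
Fri: 8:16 AM–3:22 PM = 7 h 6 min; less 30 min break → 6 h 36 min
Sat: 10:13 AM–2:56 PM = 4 h 43 min; less 30 min break → 4 h 13 min
Total: 5 h 12 min + 5 h 20 min + 8 h 41 min + 6 h 36 min + 4 h 13 min = 30 h 2 min.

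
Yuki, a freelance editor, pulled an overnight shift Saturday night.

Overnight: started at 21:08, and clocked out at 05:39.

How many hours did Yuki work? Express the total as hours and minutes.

8 h 31 min

Overnight: 21:08 → midnight = 2 h 52 min; midnight → 05:39 = 5 h 39 min; span 8 h 31 min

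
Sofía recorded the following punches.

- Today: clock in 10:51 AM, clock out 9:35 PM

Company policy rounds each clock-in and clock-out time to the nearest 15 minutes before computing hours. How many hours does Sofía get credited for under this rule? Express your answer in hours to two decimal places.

10.75 hours

Today: in 10:51 AM→10:45 AM, out 9:35 PM→9:30 PM; 10 h 45 min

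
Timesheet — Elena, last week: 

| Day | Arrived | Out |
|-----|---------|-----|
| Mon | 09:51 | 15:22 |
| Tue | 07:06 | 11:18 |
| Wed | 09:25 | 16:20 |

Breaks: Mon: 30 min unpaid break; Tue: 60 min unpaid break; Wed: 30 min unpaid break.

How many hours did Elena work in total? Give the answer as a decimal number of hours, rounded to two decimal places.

14.63 hours

Mon: 09:51–15:22 = 5 h 31 min; less 30 min break → 5 h 1 min
Tue: 07:06–11:18 = 4 h 12 min; less 60 min break → 3 h 12 min
Wed: 09:25–16:20 = 6 h 55 min; less 30 min break → 6 h 25 min
Total: 5 h 1 min + 3 h 12 min + 6 h 25 min = 14 h 38 min.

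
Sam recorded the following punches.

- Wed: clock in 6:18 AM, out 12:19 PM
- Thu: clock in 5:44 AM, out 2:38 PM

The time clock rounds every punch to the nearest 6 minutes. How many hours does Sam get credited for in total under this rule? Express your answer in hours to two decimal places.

Wed: in 6:18 AM→6:18 AM, out 12:19 PM→12:18 PM; 6 h 0 min
Thu: in 5:44 AM→5:42 AM, out 2:38 PM→2:36 PM; 8 h 54 min
Total credited: 14 h 54 min.

14.90 hours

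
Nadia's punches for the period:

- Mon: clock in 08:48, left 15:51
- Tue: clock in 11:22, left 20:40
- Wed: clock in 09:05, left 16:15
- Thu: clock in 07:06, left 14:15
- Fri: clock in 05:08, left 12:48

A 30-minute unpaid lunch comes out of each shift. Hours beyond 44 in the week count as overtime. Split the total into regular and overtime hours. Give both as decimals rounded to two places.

Regular 35.83 hours, overtime 0.00 hours

Mon: 08:48–15:51 = 7 h 3 min; less 30 min break → 6 h 33 min
Tue: 11:22–20:40 = 9 h 18 min; less 30 min break → 8 h 48 min
Wed: 09:05–16:15 = 7 h 10 min; less 30 min break → 6 h 40 min
Thu: 07:06–14:15 = 7 h 9 min; less 30 min break → 6 h 39 min
Fri: 05:08–12:48 = 7 h 40 min; less 30 min break → 7 h 10 min
Total worked: 35 h 50 min = 35.83 h.
Threshold 44 h → overtime 0 h 0 min, regular 35 h 50 min.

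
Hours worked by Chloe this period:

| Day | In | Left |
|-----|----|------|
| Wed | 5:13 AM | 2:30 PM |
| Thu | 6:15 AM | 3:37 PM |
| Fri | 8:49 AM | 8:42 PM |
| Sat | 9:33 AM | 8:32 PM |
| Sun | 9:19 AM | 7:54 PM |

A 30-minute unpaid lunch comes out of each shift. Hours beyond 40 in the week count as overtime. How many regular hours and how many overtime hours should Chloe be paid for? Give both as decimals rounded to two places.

Regular 40.00 hours, overtime 9.60 hours

Wed: 5:13 AM–2:30 PM = 9 h 17 min; less 30 min break → 8 h 47 min
Thu: 6:15 AM–3:37 PM = 9 h 22 min; less 30 min break → 8 h 52 min
Fri: 8:49 AM–8:42 PM = 11 h 53 min; less 30 min break → 11 h 23 min
Sat: 9:33 AM–8:32 PM = 10 h 59 min; less 30 min break → 10 h 29 min
Sun: 9:19 AM–7:54 PM = 10 h 35 min; less 30 min break → 10 h 5 min
Total worked: 49 h 36 min = 49.60 h.
Threshold 40 h → overtime 9 h 36 min, regular 40 h 0 min.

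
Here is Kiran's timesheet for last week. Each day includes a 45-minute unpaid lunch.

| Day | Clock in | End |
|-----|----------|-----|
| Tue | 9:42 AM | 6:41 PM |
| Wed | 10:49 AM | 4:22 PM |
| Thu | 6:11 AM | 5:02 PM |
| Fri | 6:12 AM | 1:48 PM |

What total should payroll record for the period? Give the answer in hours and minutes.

29 h 59 min

Tue: 9:42 AM–6:41 PM = 8 h 59 min; less 45 min break → 8 h 14 min
Wed: 10:49 AM–4:22 PM = 5 h 33 min; less 45 min break → 4 h 48 min
Thu: 6:11 AM–5:02 PM = 10 h 51 min; less 45 min break → 10 h 6 min
Fri: 6:12 AM–1:48 PM = 7 h 36 min; less 45 min break → 6 h 51 min
Total: 8 h 14 min + 4 h 48 min + 10 h 6 min + 6 h 51 min = 29 h 59 min.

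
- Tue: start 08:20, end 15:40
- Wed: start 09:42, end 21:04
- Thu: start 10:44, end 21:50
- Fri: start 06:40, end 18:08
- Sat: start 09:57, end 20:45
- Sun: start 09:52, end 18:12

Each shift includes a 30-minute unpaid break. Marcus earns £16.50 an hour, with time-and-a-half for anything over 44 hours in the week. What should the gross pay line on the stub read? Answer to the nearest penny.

Tue: 08:20–15:40 = 7 h 20 min; less 30 min break → 6 h 50 min
Wed: 09:42–21:04 = 11 h 22 min; less 30 min break → 10 h 52 min
Thu: 10:44–21:50 = 11 h 6 min; less 30 min break → 10 h 36 min
Fri: 06:40–18:08 = 11 h 28 min; less 30 min break → 10 h 58 min
Sat: 09:57–20:45 = 10 h 48 min; less 30 min break → 10 h 18 min
Sun: 09:52–18:12 = 8 h 20 min; less 30 min break → 7 h 50 min
Total worked: 57 h 24 min = 3444 min.
Regular 44 h 0 min = 2640 min at £16.50/h; overtime 13 h 24 min = 804 min at £24.75/h.
Pay = (2640 × £16.50 + 804 × £24.75) ÷ 60 = £1057.65.

£1057.65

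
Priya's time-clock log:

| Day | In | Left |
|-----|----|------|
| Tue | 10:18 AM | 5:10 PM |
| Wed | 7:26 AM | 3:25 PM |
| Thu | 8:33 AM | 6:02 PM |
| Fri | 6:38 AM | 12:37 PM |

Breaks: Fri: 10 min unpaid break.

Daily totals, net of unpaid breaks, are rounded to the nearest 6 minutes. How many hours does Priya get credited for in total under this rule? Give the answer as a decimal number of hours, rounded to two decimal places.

Tue: 10:18 AM–5:10 PM = 6 h 52 min → rounds to 6 h 54 min
Wed: 7:26 AM–3:25 PM = 7 h 59 min → rounds to 8 h 0 min
Thu: 8:33 AM–6:02 PM = 9 h 29 min → rounds to 9 h 30 min
Fri: 6:38 AM–12:37 PM = 5 h 59 min − 10 min = 5 h 49 min → rounds to 5 h 48 min
Total credited: 30 h 12 min.

30.20 hours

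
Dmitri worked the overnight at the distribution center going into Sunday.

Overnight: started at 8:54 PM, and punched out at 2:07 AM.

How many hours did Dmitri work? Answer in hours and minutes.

Overnight: 8:54 PM → midnight = 3 h 6 min; midnight → 2:07 AM = 2 h 7 min; span 5 h 13 min

5 h 13 min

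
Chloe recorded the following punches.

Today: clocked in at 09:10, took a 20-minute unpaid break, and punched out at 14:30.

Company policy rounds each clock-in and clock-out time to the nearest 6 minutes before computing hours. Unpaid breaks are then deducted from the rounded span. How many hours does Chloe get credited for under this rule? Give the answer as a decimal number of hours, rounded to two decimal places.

4.97 hours

Today: in 09:10→09:12, out 14:30→14:30; 5 h 18 min − 20 min = 4 h 58 min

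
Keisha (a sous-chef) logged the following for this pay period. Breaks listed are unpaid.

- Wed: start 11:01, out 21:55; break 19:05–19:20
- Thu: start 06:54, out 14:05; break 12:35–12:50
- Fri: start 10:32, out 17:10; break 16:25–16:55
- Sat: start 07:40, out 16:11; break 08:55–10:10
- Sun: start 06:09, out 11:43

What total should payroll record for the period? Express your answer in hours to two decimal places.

36.55 hours

Wed: 11:01–21:55 = 10 h 54 min; less 15 min break → 10 h 39 min
Thu: 06:54–14:05 = 7 h 11 min; less 15 min break → 6 h 56 min
Fri: 10:32–17:10 = 6 h 38 min; less 30 min break → 6 h 8 min
Sat: 07:40–16:11 = 8 h 31 min; less 75 min break → 7 h 16 min
Sun: 06:09–11:43 = 5 h 34 min
Total: 10 h 39 min + 6 h 56 min + 6 h 8 min + 7 h 16 min + 5 h 34 min = 36 h 33 min.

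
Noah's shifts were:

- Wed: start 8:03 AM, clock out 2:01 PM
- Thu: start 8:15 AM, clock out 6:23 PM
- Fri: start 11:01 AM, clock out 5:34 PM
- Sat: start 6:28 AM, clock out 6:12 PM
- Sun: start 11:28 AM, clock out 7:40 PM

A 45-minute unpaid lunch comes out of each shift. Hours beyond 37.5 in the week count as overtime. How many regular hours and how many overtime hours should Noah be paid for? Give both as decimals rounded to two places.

Regular 37.50 hours, overtime 1.33 hours

Wed: 8:03 AM–2:01 PM = 5 h 58 min; less 45 min break → 5 h 13 min
Thu: 8:15 AM–6:23 PM = 10 h 8 min; less 45 min break → 9 h 23 min
Fri: 11:01 AM–5:34 PM = 6 h 33 min; less 45 min break → 5 h 48 min
Sat: 6:28 AM–6:12 PM = 11 h 44 min; less 45 min break → 10 h 59 min
Sun: 11:28 AM–7:40 PM = 8 h 12 min; less 45 min break → 7 h 27 min
Total worked: 38 h 50 min = 38.83 h.
Threshold 37.5 h → overtime 1 h 20 min, regular 37 h 30 min.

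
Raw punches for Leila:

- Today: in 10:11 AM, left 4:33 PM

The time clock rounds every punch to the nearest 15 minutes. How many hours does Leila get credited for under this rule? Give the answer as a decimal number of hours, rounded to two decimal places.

6.25 hours

Today: in 10:11 AM→10:15 AM, out 4:33 PM→4:30 PM; 6 h 15 min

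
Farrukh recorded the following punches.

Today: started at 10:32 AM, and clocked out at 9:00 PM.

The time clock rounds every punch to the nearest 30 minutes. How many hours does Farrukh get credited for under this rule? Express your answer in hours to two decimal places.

Today: in 10:32 AM→10:30 AM, out 9:00 PM→9:00 PM; 10 h 30 min

10.50 hours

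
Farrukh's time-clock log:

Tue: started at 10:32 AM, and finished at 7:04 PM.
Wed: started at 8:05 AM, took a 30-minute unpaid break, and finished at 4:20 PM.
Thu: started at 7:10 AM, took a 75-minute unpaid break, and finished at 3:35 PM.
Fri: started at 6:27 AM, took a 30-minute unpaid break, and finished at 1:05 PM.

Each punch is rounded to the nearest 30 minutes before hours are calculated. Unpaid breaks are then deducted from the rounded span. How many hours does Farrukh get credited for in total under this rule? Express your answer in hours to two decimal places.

Tue: in 10:32 AM→10:30 AM, out 7:04 PM→7:00 PM; 8 h 30 min
Wed: in 8:05 AM→8:00 AM, out 4:20 PM→4:30 PM; 8 h 30 min − 30 min = 8 h 0 min
Thu: in 7:10 AM→7:00 AM, out 3:35 PM→3:30 PM; 8 h 30 min − 75 min = 7 h 15 min
Fri: in 6:27 AM→6:30 AM, out 1:05 PM→1:00 PM; 6 h 30 min − 30 min = 6 h 0 min
Total credited: 29 h 45 min.

29.75 hours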